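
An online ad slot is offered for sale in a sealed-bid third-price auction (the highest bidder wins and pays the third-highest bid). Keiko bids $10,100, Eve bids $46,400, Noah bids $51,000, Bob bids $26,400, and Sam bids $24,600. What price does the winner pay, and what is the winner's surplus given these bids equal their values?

Price $26,400; surplus $24,600.

Ranking the bids: Noah $51,000, then Eve $46,400, then Bob $26,400, then Sam $24,600, then Keiko $10,100.
Noah is the highest bidder, so Noah wins.
Under the third-price rule, the price is the third-highest bid: $26,400.
Surplus = $51,000 − $26,400 = $24,600.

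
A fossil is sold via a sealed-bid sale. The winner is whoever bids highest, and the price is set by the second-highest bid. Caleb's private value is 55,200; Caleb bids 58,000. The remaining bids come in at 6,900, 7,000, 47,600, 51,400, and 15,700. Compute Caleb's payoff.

Payoff = 3,800.

Highest competing bid: 51,400.
Caleb's bid 58,000 is the highest overall, so Caleb wins and pays the second-highest bid, 51,400.
Payoff = value − price = 55,200 − 51,400 = 3,800.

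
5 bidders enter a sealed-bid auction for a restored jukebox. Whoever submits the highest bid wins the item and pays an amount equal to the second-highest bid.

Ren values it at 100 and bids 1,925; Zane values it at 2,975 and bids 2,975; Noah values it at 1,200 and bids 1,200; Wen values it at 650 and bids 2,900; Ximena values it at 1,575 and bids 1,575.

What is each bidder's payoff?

Ren 0, Zane 75, Noah 0, Wen 0, Ximena 0.

Bids in descending order: Zane 2,975 > Wen 2,900 > Ren 1,925 > Ximena 1,575 > Noah 1,200.
Zane has the top bid and wins; the price is the second-highest bid, 2,900.
Zane's payoff = 2,975 − 2,900 = 75. All other bidders lose, so their payoff is 0.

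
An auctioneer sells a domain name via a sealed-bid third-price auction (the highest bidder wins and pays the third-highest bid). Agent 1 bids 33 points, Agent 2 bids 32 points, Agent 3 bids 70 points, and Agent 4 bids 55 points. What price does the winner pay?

Ordered from highest: Agent 3 70 points > Agent 4 55 points > Agent 1 33 points > Agent 2 32 points.
Agent 3 is the highest bidder, so Agent 3 wins.
Under the third-price rule, the price is the third-highest bid: 33 points.

The winner pays 33 points.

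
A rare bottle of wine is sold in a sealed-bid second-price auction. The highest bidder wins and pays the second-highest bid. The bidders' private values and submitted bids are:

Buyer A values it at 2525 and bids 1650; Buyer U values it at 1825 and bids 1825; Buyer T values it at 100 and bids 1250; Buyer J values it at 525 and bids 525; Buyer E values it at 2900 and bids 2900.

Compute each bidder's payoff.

Ordered from highest: Buyer E 2900, then Buyer U 1825, then Buyer A 1650, then Buyer T 1250, then Buyer J 525.
Buyer E has the top bid and wins; the price is the second-highest bid, 1825.
Buyer E's payoff = 2900 − 1825 = 1075. All other bidders lose, so their payoff is 0.

Payoffs: Buyer A 0, Buyer U 0, Buyer T 0, Buyer J 0, Buyer E 1075.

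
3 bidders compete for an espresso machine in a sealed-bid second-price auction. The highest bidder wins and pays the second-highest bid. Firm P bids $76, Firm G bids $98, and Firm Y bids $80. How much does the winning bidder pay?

The winner pays $80.

Ranking the bids: Firm G $98 > Firm Y $80 > Firm P $76.
Firm G has the highest bid, so Firm G wins.
The second-highest bid is $80, so that is what Firm G pays.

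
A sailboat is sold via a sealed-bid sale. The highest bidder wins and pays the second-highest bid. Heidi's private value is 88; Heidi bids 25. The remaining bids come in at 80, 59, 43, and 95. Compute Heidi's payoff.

Highest competing bid: 95.
Heidi's bid 25 is not the highest, so Heidi loses, pays nothing, and earns zero payoff.

Heidi's payoff: 0.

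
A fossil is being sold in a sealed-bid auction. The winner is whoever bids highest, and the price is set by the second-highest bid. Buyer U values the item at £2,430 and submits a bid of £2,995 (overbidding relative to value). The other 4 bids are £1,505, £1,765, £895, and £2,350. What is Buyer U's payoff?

Buyer U's payoff: £80.

Highest competing bid: £2,350.
Buyer U's bid £2,995 is the highest overall, so Buyer U wins and pays the second-highest bid, £2,350.
Payoff = value − price = £2,430 − £2,350 = £80.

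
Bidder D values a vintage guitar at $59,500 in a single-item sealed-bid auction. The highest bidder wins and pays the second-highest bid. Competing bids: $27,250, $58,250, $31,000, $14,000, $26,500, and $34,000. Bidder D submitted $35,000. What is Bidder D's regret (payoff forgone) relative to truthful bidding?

The highest competing bid is $58,250.
Bidding truthfully at $59,500: Bidder D has the top bid, wins, and pays the second-highest bid $58,250. Payoff = $59,500 − $58,250 = $1,250.
Bidding $35,000: the top bid is $58,250 (a rival), so Bidder D loses. Payoff = $0.
Regret = truthful payoff − actual payoff = $1,250 − $0 = $1,250.

Regret: $1,250.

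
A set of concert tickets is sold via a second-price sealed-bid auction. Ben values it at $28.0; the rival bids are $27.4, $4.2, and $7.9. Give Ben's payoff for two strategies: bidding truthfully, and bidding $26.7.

The highest competing bid is $27.4.
Bidding truthfully at $28.0: Ben has the top bid, wins, and pays the second-highest bid $27.4. Payoff = $28.0 − $27.4 = $0.6.
Bidding $26.7: the top bid is $27.4 (a rival), so Ben loses. Payoff = $0.0.

Truthful: $0.6; alternative: $0.0.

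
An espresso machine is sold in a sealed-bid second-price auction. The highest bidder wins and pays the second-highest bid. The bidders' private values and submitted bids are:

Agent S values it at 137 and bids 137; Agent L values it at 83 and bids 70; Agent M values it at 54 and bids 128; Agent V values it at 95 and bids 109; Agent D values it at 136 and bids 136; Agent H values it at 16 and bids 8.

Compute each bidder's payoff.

Ranking the bids: Agent S 137; Agent D 136; Agent M 128; Agent V 109; Agent L 70; Agent H 8.
Agent S has the top bid and wins; the price is the second-highest bid, 136.
Agent S's payoff = 137 − 136 = 1. All other bidders lose, so their payoff is 0.

Agent S 1, Agent L 0, Agent M 0, Agent V 0, Agent D 0, Agent H 0.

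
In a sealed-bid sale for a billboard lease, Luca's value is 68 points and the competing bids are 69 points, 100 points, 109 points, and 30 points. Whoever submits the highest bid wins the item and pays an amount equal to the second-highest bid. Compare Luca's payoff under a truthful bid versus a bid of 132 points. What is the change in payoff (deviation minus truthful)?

Payoff change: -41 points.

The highest competing bid is 109 points.
Bidding truthfully at 68 points: the top bid is 109 points (a rival), so Luca loses. Payoff = 0 points.
Bidding 132 points: Luca has the top bid, wins, and pays the second-highest bid 109 points. Payoff = 68 points − 109 points = -41 points.
Change = -41 points − 0 points = -41 points.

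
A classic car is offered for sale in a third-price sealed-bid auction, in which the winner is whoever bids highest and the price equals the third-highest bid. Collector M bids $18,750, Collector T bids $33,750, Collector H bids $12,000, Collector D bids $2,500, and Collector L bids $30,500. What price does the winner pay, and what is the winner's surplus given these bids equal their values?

Bids in descending order: Collector T $33,750, then Collector L $30,500, then Collector M $18,750, then Collector H $12,000, then Collector D $2,500.
Collector T is the highest bidder, so Collector T wins.
Under the third-price rule, the price is the third-highest bid: $18,750.
Surplus = $33,750 − $18,750 = $15,000.

The winner pays $18,750 for a surplus of $15,000.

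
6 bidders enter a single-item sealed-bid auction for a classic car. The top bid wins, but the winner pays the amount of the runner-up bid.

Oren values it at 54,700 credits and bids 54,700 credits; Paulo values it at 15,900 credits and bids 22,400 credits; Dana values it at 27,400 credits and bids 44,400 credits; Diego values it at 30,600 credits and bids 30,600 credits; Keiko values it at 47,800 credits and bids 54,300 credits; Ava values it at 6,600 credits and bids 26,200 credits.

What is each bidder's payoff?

Payoffs: Oren 400 credits, Paulo 0 credits, Dana 0 credits, Diego 0 credits, Keiko 0 credits, Ava 0 credits.

Ordered from highest: Oren 54,700 credits > Keiko 54,300 credits > Dana 44,400 credits > Diego 30,600 credits > Ava 26,200 credits > Paulo 22,400 credits.
Oren has the top bid and wins; the price is the second-highest bid, 54,300 credits.
Oren's payoff = 54,700 credits − 54,300 credits = 400 credits. All other bidders lose, so their payoff is 0.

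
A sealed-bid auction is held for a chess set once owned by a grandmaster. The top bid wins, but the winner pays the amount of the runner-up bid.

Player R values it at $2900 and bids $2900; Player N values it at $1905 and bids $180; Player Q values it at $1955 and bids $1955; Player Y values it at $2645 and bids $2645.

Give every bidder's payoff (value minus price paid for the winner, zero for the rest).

Bids in descending order: Player R $2900 > Player Y $2645 > Player Q $1955 > Player N $180.
Player R has the top bid and wins; the price is the second-highest bid, $2645.
Player R's payoff = $2900 − $2645 = $255. All other bidders lose, so their payoff is 0.

Player R $255, Player N $0, Player Q $0, Player Y $0.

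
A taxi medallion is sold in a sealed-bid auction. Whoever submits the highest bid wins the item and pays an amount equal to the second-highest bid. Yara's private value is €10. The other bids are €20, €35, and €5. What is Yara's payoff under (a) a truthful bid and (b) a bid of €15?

Truthful: €0; alternative: €0.

The highest competing bid is €35.
Bidding truthfully at €10: the top bid is €35 (a rival), so Yara loses. Payoff = €0.
Bidding €15: the top bid is €35 (a rival), so Yara loses. Payoff = €0.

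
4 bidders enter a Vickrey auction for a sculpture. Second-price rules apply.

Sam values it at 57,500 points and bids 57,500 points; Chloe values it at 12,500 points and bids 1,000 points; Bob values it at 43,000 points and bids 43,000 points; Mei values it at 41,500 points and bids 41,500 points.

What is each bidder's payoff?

Sam 14,500 points, Chloe 0 points, Bob 0 points, Mei 0 points.

Ranking the bids: Sam 57,500 points, then Bob 43,000 points, then Mei 41,500 points, then Chloe 1,000 points.
Sam has the top bid and wins; the price is the second-highest bid, 43,000 points.
Sam's payoff = 57,500 points − 43,000 points = 14,500 points. All other bidders lose, so their payoff is 0.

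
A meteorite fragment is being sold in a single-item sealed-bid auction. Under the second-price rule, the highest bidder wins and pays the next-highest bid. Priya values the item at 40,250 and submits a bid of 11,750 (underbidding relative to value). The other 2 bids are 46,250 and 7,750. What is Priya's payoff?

Highest competing bid: 46,250.
Priya's bid 11,750 is not the highest, so Priya loses, pays nothing, and earns zero payoff.

Priya's payoff: 0.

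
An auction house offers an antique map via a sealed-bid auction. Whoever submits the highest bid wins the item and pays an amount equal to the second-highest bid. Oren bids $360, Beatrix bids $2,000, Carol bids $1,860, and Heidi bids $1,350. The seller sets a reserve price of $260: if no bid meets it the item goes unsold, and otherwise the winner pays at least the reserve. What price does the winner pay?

The winner pays $1,860.

Ranking the bids: Beatrix $2,000 > Carol $1,860 > Heidi $1,350 > Oren $360.
Beatrix has the highest bid, so Beatrix wins.
The second-highest bid is $1,860, which exceeds the reserve, so that sets the price.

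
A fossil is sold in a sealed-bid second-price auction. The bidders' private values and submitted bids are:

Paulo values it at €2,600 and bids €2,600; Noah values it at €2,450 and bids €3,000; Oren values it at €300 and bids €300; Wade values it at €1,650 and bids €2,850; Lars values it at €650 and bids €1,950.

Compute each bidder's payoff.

Bids in descending order: Noah €3,000 > Wade €2,850 > Paulo €2,600 > Lars €1,950 > Oren €300.
Noah has the top bid and wins; the price is the second-highest bid, €2,850.
Noah's payoff = €2,450 − €2,850 = -€400. All other bidders lose, so their payoff is 0.

Paulo €0, Noah -€400, Oren €0, Wade €0, Lars €0.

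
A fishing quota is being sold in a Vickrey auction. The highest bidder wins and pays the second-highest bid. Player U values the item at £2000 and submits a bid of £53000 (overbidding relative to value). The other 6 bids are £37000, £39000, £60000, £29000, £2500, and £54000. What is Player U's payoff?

Highest competing bid: £60000.
Player U's bid £53000 is not the highest, so Player U loses, pays nothing, and earns zero payoff.

Payoff = £0.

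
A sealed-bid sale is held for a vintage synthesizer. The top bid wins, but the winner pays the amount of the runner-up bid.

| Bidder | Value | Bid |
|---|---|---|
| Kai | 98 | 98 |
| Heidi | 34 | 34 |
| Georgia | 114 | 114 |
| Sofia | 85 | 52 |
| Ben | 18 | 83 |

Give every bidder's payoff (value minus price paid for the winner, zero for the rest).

Kai 0, Heidi 0, Georgia 16, Sofia 0, Ben 0.

Ranking the bids: Georgia 114, then Kai 98, then Ben 83, then Sofia 52, then Heidi 34.
Georgia has the top bid and wins; the price is the second-highest bid, 98.
Georgia's payoff = 114 − 98 = 16. All other bidders lose, so their payoff is 0.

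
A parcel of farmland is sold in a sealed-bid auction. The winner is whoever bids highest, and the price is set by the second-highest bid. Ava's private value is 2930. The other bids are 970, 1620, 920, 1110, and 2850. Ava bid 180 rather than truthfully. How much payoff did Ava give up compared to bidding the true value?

80

The highest competing bid is 2850.
Bidding truthfully at 2930: Ava has the top bid, wins, and pays the second-highest bid 2850. Payoff = 2930 − 2850 = 80.
Bidding 180: the top bid is 2850 (a rival), so Ava loses. Payoff = 0.
Regret = truthful payoff − actual payoff = 80 − 0 = 80.
Deviating from a truthful bid can only lose payoff in a second-price auction — never gain.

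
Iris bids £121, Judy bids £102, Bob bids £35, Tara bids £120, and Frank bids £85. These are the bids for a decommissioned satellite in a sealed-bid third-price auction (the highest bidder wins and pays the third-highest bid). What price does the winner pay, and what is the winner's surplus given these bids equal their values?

The winner pays £102 for a surplus of £19.

Ranking the bids: Iris £121 > Tara £120 > Judy £102 > Frank £85 > Bob £35.
Iris is the highest bidder, so Iris wins.
Under the third-price rule, the price is the third-highest bid: £102.
Surplus = £121 − £102 = £19.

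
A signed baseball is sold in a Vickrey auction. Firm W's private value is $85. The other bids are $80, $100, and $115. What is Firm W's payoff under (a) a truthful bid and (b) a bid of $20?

Truthful: $0; alternative: $0.

The highest competing bid is $115.
Bidding truthfully at $85: the top bid is $115 (a rival), so Firm W loses. Payoff = $0.
Bidding $20: the top bid is $115 (a rival), so Firm W loses. Payoff = $0.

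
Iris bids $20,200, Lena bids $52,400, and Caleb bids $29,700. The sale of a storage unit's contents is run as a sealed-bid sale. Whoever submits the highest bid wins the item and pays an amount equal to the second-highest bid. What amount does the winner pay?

Sorted high to low: Lena $52,400 > Caleb $29,700 > Iris $20,200.
Lena has the highest bid, so Lena wins.
The second-highest bid is $29,700, so that is what Lena pays.

The winner pays $29,700.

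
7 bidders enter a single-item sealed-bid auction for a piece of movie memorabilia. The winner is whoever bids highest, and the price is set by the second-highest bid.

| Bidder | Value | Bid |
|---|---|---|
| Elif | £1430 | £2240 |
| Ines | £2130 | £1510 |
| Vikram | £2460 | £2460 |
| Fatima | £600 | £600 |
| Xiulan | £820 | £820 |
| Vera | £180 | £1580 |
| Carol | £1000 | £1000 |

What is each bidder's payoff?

Bids in descending order: Vikram £2460 > Elif £2240 > Vera £1580 > Ines £1510 > Carol £1000 > Xiulan £820 > Fatima £600.
Vikram has the top bid and wins; the price is the second-highest bid, £2240.
Vikram's payoff = £2460 − £2240 = £220. All other bidders lose, so their payoff is 0.

Elif £0, Ines £0, Vikram £220, Fatima £0, Xiulan £0, Vera £0, Carol £0.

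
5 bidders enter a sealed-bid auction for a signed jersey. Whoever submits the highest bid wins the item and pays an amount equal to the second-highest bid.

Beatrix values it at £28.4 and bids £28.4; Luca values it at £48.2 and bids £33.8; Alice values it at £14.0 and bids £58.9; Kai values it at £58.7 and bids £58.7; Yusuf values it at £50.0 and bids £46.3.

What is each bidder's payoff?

Beatrix £0.0, Luca £0.0, Alice -£44.7, Kai £0.0, Yusuf £0.0.

Ranking the bids: Alice £58.9, then Kai £58.7, then Yusuf £46.3, then Luca £33.8, then Beatrix £28.4.
Alice has the top bid and wins; the price is the second-highest bid, £58.7.
Alice's payoff = £14.0 − £58.7 = -£44.7. All other bidders lose, so their payoff is 0.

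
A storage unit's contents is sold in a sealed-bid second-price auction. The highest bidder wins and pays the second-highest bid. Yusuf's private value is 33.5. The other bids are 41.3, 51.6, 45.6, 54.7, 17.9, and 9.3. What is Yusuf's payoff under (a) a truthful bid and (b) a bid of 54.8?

The highest competing bid is 54.7.
Bidding truthfully at 33.5: the top bid is 54.7 (a rival), so Yusuf loses. Payoff = 0.0.
Bidding 54.8: Yusuf has the top bid, wins, and pays the second-highest bid 54.7. Payoff = 33.5 − 54.7 = -21.2.

(a) 0.0  (b) -21.2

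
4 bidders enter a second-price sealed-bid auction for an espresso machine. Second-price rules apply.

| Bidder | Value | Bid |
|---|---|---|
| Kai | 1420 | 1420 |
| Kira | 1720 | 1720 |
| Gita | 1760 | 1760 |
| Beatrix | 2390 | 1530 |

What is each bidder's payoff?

Kai 0, Kira 0, Gita 40, Beatrix 0.

Sorted high to low: Gita 1760; Kira 1720; Beatrix 1530; Kai 1420.
Gita has the top bid and wins; the price is the second-highest bid, 1720.
Gita's payoff = 1760 − 1720 = 40. All other bidders lose, so their payoff is 0.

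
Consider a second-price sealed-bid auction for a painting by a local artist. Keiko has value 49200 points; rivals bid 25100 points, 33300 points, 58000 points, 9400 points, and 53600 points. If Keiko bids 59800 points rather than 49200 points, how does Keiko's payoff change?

Payoff change: -8800 points.

The highest competing bid is 58000 points.
Bidding truthfully at 49200 points: the top bid is 58000 points (a rival), so Keiko loses. Payoff = 0 points.
Bidding 59800 points: Keiko has the top bid, wins, and pays the second-highest bid 58000 points. Payoff = 49200 points − 58000 points = -8800 points.
Change = -8800 points − 0 points = -8800 points.
Deviating from a truthful bid can only lose payoff in a second-price auction — never gain.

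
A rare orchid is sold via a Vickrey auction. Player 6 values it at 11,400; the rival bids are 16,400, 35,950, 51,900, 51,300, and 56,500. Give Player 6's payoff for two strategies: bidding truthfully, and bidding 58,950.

The highest competing bid is 56,500.
Bidding truthfully at 11,400: the top bid is 56,500 (a rival), so Player 6 loses. Payoff = 0.
Bidding 58,950: Player 6 has the top bid, wins, and pays the second-highest bid 56,500. Payoff = 11,400 − 56,500 = -45,100.

Truthful: 0; alternative: -45,100.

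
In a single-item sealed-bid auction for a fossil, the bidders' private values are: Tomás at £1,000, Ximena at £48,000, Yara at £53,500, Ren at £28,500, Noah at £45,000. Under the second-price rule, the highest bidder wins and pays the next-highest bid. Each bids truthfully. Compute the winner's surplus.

£5,500

Sorted high to low: Yara £53,500; Ximena £48,000; Noah £45,000; Ren £28,500; Tomás £1,000.
Yara wins with the top bid and pays the second-highest, £48,000.
Surplus = £53,500 − £48,000 = £5,500.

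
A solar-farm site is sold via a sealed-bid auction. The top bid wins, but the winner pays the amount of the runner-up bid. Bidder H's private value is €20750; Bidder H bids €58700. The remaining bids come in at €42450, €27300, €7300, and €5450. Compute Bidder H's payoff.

Bidder H's payoff: -€21700.

Highest competing bid: €42450.
Bidder H's bid €58700 is the highest overall, so Bidder H wins and pays the second-highest bid, €42450.
Payoff = value − price = €20750 − €42450 = -€21700.
Overbidding won the item at a price above value — truthful bidding would have avoided this loss.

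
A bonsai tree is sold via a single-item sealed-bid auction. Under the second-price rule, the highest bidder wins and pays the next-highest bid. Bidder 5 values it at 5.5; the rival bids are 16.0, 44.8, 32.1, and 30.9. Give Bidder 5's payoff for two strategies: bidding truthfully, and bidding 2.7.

(a) 0.0  (b) 0.0

The highest competing bid is 44.8.
Bidding truthfully at 5.5: the top bid is 44.8 (a rival), so Bidder 5 loses. Payoff = 0.0.
Bidding 2.7: the top bid is 44.8 (a rival), so Bidder 5 loses. Payoff = 0.0.
The bid only affects whether you win, not the price — here both bids land on the same side of the top rival bid, so the deviation is payoff-neutral.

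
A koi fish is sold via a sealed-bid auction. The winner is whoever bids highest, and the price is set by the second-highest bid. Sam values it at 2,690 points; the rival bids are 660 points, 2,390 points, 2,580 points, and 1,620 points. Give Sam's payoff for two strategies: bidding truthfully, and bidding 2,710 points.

The highest competing bid is 2,580 points.
Bidding truthfully at 2,690 points: Sam has the top bid, wins, and pays the second-highest bid 2,580 points. Payoff = 2,690 points − 2,580 points = 110 points.
Bidding 2,710 points: Sam has the top bid, wins, and pays the second-highest bid 2,580 points. Payoff = 2,690 points − 2,580 points = 110 points.
The bid only affects whether you win, not the price — here both bids land on the same side of the top rival bid, so the deviation is payoff-neutral.

(a) 110 points  (b) 110 points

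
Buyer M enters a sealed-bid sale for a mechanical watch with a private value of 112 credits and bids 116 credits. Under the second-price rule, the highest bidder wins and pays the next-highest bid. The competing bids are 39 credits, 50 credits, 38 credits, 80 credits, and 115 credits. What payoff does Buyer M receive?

Highest competing bid: 115 credits.
Buyer M's bid 116 credits is the highest overall, so Buyer M wins and pays the second-highest bid, 115 credits.
Payoff = value − price = 112 credits − 115 credits = -3 credits.

-3 credits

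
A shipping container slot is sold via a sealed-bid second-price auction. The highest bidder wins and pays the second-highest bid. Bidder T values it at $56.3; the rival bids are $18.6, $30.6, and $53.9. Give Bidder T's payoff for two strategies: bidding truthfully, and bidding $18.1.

Truthful: $2.4; alternative: $0.0.

The highest competing bid is $53.9.
Bidding truthfully at $56.3: Bidder T has the top bid, wins, and pays the second-highest bid $53.9. Payoff = $56.3 − $53.9 = $2.4.
Bidding $18.1: the top bid is $53.9 (a rival), so Bidder T loses. Payoff = $0.0.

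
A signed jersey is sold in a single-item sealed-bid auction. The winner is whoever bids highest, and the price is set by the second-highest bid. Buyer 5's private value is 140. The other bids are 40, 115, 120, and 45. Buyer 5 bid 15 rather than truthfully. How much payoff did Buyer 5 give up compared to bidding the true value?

The highest competing bid is 120.
Bidding truthfully at 140: Buyer 5 has the top bid, wins, and pays the second-highest bid 120. Payoff = 140 − 120 = 20.
Bidding 15: the top bid is 120 (a rival), so Buyer 5 loses. Payoff = 0.
Regret = truthful payoff − actual payoff = 20 − 0 = 20.

Payoff forgone: 20.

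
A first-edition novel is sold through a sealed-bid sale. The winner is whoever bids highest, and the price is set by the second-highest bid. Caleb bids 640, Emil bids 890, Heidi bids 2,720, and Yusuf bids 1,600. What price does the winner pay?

Sorted high to low: Heidi 2,720, then Yusuf 1,600, then Emil 890, then Caleb 640.
Heidi has the highest bid, so Heidi wins.
The second-highest bid is 1,600, so that is what Heidi pays.

Price paid: 1,600.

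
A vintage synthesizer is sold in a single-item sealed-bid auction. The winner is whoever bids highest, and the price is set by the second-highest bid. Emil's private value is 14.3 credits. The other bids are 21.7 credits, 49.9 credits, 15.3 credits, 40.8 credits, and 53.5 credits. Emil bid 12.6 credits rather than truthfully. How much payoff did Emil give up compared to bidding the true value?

The highest competing bid is 53.5 credits.
Bidding truthfully at 14.3 credits: the top bid is 53.5 credits (a rival), so Emil loses. Payoff = 0.0 credits.
Bidding 12.6 credits: the top bid is 53.5 credits (a rival), so Emil loses. Payoff = 0.0 credits.
Regret = truthful payoff − actual payoff = 0.0 credits − 0.0 credits = 0.0 credits.
The bid only affects whether you win, not the price — here both bids land on the same side of the top rival bid, so the deviation is payoff-neutral.

0.0 credits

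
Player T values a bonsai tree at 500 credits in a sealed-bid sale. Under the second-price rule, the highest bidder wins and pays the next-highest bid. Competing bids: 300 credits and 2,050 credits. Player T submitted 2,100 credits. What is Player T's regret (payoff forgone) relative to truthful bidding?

The highest competing bid is 2,050 credits.
Bidding truthfully at 500 credits: the top bid is 2,050 credits (a rival), so Player T loses. Payoff = 0 credits.
Bidding 2,100 credits: Player T has the top bid, wins, and pays the second-highest bid 2,050 credits. Payoff = 500 credits − 2,050 credits = -1,550 credits.
Regret = truthful payoff − actual payoff = 0 credits − -1,550 credits = 1,550 credits.
This is the dominant-strategy logic: truthful bidding weakly beats any alternative.

Payoff forgone: 1,550 credits.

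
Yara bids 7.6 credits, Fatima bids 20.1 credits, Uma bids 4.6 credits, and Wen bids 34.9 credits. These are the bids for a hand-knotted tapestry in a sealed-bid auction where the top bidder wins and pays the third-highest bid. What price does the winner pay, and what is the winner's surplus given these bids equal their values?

Price 7.6 credits; surplus 27.3 credits.

Ranking the bids: Wen 34.9 credits; Fatima 20.1 credits; Yara 7.6 credits; Uma 4.6 credits.
Wen is the highest bidder, so Wen wins.
Under the third-price rule, the price is the third-highest bid: 7.6 credits.
Surplus = 34.9 credits − 7.6 credits = 27.3 credits.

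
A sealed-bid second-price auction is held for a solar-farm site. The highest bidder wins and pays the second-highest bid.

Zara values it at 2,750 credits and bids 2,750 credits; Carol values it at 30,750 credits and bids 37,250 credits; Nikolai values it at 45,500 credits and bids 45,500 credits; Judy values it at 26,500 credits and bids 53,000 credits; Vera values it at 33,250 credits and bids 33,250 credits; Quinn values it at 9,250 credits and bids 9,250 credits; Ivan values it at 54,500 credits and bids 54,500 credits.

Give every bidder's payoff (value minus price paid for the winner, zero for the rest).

Zara 0 credits, Carol 0 credits, Nikolai 0 credits, Judy 0 credits, Vera 0 credits, Quinn 0 credits, Ivan 1,500 credits.

Bids in descending order: Ivan 54,500 credits > Judy 53,000 credits > Nikolai 45,500 credits > Carol 37,250 credits > Vera 33,250 credits > Quinn 9,250 credits > Zara 2,750 credits.
Ivan has the top bid and wins; the price is the second-highest bid, 53,000 credits.
Ivan's payoff = 54,500 credits − 53,000 credits = 1,500 credits. All other bidders lose, so their payoff is 0.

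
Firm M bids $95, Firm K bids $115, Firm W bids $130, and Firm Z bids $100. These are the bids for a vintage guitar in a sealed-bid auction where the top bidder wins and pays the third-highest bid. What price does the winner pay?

$100

Sorted high to low: Firm W $130 > Firm K $115 > Firm Z $100 > Firm M $95.
Firm W is the highest bidder, so Firm W wins.
Under the third-price rule, the price is the third-highest bid: $100.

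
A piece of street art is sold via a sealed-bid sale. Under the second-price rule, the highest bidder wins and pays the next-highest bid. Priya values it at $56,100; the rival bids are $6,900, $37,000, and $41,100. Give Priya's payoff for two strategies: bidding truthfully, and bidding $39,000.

(a) $15,000  (b) $0

The highest competing bid is $41,100.
Bidding truthfully at $56,100: Priya has the top bid, wins, and pays the second-highest bid $41,100. Payoff = $56,100 − $41,100 = $15,000.
Bidding $39,000: the top bid is $41,100 (a rival), so Priya loses. Payoff = $0.
This is the dominant-strategy logic: truthful bidding weakly beats any alternative.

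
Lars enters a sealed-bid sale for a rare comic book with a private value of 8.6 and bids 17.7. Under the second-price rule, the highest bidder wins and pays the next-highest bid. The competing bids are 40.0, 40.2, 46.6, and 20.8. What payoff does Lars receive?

Highest competing bid: 46.6.
Lars's bid 17.7 is not the highest, so Lars loses, pays nothing, and earns zero payoff.

Payoff = 0.0.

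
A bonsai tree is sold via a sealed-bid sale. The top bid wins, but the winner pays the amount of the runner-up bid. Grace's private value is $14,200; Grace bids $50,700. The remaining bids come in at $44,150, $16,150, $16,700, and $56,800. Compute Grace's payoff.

Payoff = $0.

Highest competing bid: $56,800.
Grace's bid $50,700 is not the highest, so Grace loses, pays nothing, and earns zero payoff.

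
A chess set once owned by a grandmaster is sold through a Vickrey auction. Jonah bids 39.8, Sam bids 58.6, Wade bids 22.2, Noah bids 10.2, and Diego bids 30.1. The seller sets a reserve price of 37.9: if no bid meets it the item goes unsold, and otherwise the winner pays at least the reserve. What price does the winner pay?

39.8

Sorted high to low: Sam 58.6, then Jonah 39.8, then Diego 30.1, then Wade 22.2, then Noah 10.2.
Sam has the highest bid, so Sam wins.
The second-highest bid is 39.8, which exceeds the reserve, so that sets the price.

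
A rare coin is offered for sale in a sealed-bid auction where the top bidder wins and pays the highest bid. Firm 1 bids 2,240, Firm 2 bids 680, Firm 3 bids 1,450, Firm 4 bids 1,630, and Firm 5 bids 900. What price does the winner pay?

Bids in descending order: Firm 1 2,240 > Firm 4 1,630 > Firm 3 1,450 > Firm 5 900 > Firm 2 680.
Firm 1 is the highest bidder, so Firm 1 wins.
Under the first-price rule, the price is the highest bid: 2,240.

2,240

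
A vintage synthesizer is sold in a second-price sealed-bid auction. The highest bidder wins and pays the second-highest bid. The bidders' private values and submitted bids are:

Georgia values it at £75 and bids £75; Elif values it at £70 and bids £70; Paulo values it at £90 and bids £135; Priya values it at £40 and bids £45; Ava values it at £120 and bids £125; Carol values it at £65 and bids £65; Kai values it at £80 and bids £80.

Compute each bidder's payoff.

Bids in descending order: Paulo £135 > Ava £125 > Kai £80 > Georgia £75 > Elif £70 > Carol £65 > Priya £45.
Paulo has the top bid and wins; the price is the second-highest bid, £125.
Paulo's payoff = £90 − £125 = -£35. All other bidders lose, so their payoff is 0.

Payoffs: Georgia £0, Elif £0, Paulo -£35, Priya £0, Ava £0, Carol £0, Kai £0.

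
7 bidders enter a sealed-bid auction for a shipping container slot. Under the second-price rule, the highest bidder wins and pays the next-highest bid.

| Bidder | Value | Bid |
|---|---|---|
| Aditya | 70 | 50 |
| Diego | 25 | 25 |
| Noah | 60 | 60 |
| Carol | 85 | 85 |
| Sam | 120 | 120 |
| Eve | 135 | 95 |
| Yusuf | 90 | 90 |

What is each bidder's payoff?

Ordered from highest: Sam 120; Eve 95; Yusuf 90; Carol 85; Noah 60; Aditya 50; Diego 25.
Sam has the top bid and wins; the price is the second-highest bid, 95.
Sam's payoff = 120 − 95 = 25. All other bidders lose, so their payoff is 0.

Aditya 0, Diego 0, Noah 0, Carol 0, Sam 25, Eve 0, Yusuf 0.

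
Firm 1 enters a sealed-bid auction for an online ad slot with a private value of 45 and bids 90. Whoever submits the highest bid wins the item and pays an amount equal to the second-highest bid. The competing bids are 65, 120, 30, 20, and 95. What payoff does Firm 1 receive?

Highest competing bid: 120.
Firm 1's bid 90 is not the highest, so Firm 1 loses, pays nothing, and earns zero payoff.

Payoff = 0.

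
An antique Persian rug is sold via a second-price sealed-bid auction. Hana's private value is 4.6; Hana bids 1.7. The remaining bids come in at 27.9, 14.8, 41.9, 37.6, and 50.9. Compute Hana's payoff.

Hana's payoff: 0.0.

Highest competing bid: 50.9.
Hana's bid 1.7 is not the highest, so Hana loses, pays nothing, and earns zero payoff.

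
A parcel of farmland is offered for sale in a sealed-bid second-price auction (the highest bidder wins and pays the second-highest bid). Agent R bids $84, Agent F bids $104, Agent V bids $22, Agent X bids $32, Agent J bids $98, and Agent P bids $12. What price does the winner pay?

The winner pays $98.

Ordered from highest: Agent F $104 > Agent J $98 > Agent R $84 > Agent X $32 > Agent V $22 > Agent P $12.
Agent F is the highest bidder, so Agent F wins.
Under the second-price rule, the price is the second-highest bid: $98.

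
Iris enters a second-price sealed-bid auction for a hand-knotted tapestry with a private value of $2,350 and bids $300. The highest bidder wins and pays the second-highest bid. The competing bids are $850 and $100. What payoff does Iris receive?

Iris's payoff: $0.

Highest competing bid: $850.
Iris's bid $300 is not the highest, so Iris loses, pays nothing, and earns zero payoff.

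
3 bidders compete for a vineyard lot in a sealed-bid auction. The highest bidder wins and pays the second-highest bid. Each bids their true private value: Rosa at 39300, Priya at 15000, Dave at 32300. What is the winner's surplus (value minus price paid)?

Winner's surplus: 7000.

Bids in descending order: Rosa 39300 > Dave 32300 > Priya 15000.
Rosa wins with the top bid and pays the second-highest, 32300.
Surplus = 39300 − 32300 = 7000.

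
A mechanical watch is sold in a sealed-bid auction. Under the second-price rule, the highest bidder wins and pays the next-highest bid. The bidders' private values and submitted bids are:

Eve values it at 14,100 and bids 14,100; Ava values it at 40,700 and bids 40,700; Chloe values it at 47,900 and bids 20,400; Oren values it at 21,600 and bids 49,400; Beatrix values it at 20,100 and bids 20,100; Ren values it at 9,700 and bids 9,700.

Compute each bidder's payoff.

Eve 0, Ava 0, Chloe 0, Oren -19,100, Beatrix 0, Ren 0.

Sorted high to low: Oren 49,400, then Ava 40,700, then Chloe 20,400, then Beatrix 20,100, then Eve 14,100, then Ren 9,700.
Oren has the top bid and wins; the price is the second-highest bid, 40,700.
Oren's payoff = 21,600 − 40,700 = -19,100. All other bidders lose, so their payoff is 0.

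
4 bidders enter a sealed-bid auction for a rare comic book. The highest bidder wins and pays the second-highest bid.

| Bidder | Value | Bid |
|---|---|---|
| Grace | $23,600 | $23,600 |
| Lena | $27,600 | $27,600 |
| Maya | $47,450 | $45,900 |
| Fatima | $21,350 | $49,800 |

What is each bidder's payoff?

Ordered from highest: Fatima $49,800 > Maya $45,900 > Lena $27,600 > Grace $23,600.
Fatima has the top bid and wins; the price is the second-highest bid, $45,900.
Fatima's payoff = $21,350 − $45,900 = -$24,550. All other bidders lose, so their payoff is 0.

Grace $0, Lena $0, Maya $0, Fatima -$24,550.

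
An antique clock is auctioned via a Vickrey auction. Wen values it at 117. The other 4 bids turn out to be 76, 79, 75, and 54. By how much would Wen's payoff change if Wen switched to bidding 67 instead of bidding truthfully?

Payoff change: -38.

The highest competing bid is 79.
Bidding truthfully at 117: Wen has the top bid, wins, and pays the second-highest bid 79. Payoff = 117 − 79 = 38.
Bidding 67: the top bid is 79 (a rival), so Wen loses. Payoff = 0.
Change = 0 − 38 = -38.
This is the dominant-strategy logic: truthful bidding weakly beats any alternative.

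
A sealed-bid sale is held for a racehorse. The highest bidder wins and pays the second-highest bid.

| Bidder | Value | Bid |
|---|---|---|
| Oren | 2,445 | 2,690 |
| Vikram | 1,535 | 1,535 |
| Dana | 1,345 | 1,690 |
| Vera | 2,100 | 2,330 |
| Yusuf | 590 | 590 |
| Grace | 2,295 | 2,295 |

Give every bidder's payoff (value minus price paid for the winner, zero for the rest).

Ranking the bids: Oren 2,690; Vera 2,330; Grace 2,295; Dana 1,690; Vikram 1,535; Yusuf 590.
Oren has the top bid and wins; the price is the second-highest bid, 2,330.
Oren's payoff = 2,445 − 2,330 = 115. All other bidders lose, so their payoff is 0.

Payoffs: Oren 115, Vikram 0, Dana 0, Vera 0, Yusuf 0, Grace 0.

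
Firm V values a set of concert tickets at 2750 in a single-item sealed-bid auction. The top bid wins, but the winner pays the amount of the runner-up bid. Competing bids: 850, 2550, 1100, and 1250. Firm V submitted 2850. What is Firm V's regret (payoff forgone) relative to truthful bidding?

The highest competing bid is 2550.
Bidding truthfully at 2750: Firm V has the top bid, wins, and pays the second-highest bid 2550. Payoff = 2750 − 2550 = 200.
Bidding 2850: Firm V has the top bid, wins, and pays the second-highest bid 2550. Payoff = 2750 − 2550 = 200.
Regret = truthful payoff − actual payoff = 200 − 200 = 0.

Payoff forgone: 0.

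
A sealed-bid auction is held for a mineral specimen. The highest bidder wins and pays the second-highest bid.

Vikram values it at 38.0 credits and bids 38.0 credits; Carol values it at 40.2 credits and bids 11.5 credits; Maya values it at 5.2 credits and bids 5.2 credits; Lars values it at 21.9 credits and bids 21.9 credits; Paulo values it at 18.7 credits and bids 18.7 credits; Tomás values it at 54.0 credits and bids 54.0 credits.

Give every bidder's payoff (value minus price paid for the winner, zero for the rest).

Payoffs: Vikram 0.0 credits, Carol 0.0 credits, Maya 0.0 credits, Lars 0.0 credits, Paulo 0.0 credits, Tomás 16.0 credits.

Ordered from highest: Tomás 54.0 credits, then Vikram 38.0 credits, then Lars 21.9 credits, then Paulo 18.7 credits, then Carol 11.5 credits, then Maya 5.2 credits.
Tomás has the top bid and wins; the price is the second-highest bid, 38.0 credits.
Tomás's payoff = 54.0 credits − 38.0 credits = 16.0 credits. All other bidders lose, so their payoff is 0.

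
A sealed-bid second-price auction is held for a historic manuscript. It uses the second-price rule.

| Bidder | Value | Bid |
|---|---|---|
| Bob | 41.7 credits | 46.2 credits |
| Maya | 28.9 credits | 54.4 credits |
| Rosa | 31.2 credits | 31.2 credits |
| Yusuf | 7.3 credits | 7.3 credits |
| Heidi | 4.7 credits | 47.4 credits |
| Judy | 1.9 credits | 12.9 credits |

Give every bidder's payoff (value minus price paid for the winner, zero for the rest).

Payoffs: Bob 0.0 credits, Maya -18.5 credits, Rosa 0.0 credits, Yusuf 0.0 credits, Heidi 0.0 credits, Judy 0.0 credits.

Sorted high to low: Maya 54.4 credits; Heidi 47.4 credits; Bob 46.2 credits; Rosa 31.2 credits; Judy 12.9 credits; Yusuf 7.3 credits.
Maya has the top bid and wins; the price is the second-highest bid, 47.4 credits.
Maya's payoff = 28.9 credits − 47.4 credits = -18.5 credits. All other bidders lose, so their payoff is 0.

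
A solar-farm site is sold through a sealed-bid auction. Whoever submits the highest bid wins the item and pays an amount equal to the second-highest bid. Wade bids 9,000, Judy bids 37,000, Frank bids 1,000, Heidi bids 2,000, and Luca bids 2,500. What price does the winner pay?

The winner pays 9,000.

Sorted high to low: Judy 37,000 > Wade 9,000 > Luca 2,500 > Heidi 2,000 > Frank 1,000.
Judy has the highest bid, so Judy wins.
The second-highest bid is 9,000, so that is what Judy pays.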